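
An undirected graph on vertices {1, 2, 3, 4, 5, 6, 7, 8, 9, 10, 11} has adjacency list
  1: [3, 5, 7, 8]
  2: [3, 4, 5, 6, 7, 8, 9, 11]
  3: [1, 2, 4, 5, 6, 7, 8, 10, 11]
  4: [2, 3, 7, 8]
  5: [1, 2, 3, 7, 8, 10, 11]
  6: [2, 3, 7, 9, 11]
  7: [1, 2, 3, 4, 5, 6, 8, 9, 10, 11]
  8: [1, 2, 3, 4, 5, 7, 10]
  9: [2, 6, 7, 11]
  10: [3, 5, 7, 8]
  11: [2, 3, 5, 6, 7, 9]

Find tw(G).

A width-4 tree decomposition is:
Bags: B1 = {2, 3, 5, 7, 8}  B2 = {3, 5, 7, 8, 10}  B3 = {2, 3, 5, 7, 11}  B4 = {2, 3, 6, 7, 11}  B5 = {2, 6, 7, 9, 11}  B6 = {1, 3, 5, 7, 8}  B7 = {2, 3, 4, 7, 8}
Tree: B1–B2, B1–B3, B3–B4, B4–B5, B2–B6, B1–B7
The largest bag has 5 vertices, giving width 4; this decomposition certifies tw(G) ≤ 4. Conversely, {2, 6, 7, 9, 11} is a clique of size 5, and the vertices of any clique must share a bag in every tree decomposition; so some bag has ≥ 5 vertices and tw(G) ≥ 4. The upper and lower bounds meet at 4, so that is the treewidth.

4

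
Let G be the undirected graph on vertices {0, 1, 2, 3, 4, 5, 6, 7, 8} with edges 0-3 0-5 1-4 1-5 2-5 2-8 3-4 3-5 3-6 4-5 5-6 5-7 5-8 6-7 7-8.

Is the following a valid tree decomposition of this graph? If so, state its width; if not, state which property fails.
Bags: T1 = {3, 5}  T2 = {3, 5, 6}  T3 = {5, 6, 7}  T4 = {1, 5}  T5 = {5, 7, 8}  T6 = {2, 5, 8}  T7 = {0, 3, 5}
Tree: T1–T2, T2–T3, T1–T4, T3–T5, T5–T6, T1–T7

No — vertex 4 appears in no bag.

A tree decomposition must satisfy three properties: every vertex lies in some bag; for every edge, both endpoints lie together in some bag; and for every vertex, the bags containing it form a connected subtree. Here vertex 4 appears in no bag, so the decomposition is invalid.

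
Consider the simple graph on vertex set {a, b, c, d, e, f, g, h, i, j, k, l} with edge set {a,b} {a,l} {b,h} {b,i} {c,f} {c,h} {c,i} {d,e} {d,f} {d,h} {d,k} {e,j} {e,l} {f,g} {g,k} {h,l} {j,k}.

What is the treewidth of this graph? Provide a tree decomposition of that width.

Every bag has size at most 4, so the width is 4 − 1 = 3 and tw(G) ≤ 3. For the lower bound: the 4 vertex sets {a,b,i}, {l}, {h}, {c,d,e,f} are disjoint, each induces a connected subgraph, and every pair is joined by at least one edge of G. Contracting each set to a single vertex therefore yields K_{4} as a minor, and since treewidth is minor-monotone, tw(G) ≥ tw(K_{4}) = 3. Hence tw(G) = 3 exactly.

Treewidth 3.
One such decomposition:
Bags: B1 = {a, b, i, l}  B2 = {b, h, i, l}  B3 = {c, h, i, l}  B4 = {c, e, h, l}  B5 = {c, d, e, h}  B6 = {c, d, e, f}  B7 = {d, e, f, j}  B8 = {d, f, j, k}  B9 = {f, g, j, k}
Tree: B1–B2, B2–B3, B3–B4, B4–B5, B5–B6, B6–B7, B7–B8, B8–B9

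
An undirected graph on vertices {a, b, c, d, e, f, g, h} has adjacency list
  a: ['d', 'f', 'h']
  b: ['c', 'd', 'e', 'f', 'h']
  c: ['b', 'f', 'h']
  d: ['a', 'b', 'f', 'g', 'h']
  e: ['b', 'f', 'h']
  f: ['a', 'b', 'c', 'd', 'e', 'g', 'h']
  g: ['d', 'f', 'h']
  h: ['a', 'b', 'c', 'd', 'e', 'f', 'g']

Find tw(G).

A width-3 tree decomposition is:
Bags: B1 = {b, d, f, h}  B2 = {a, d, f, h}  B3 = {d, f, g, h}  B4 = {b, e, f, h}  B5 = {b, c, f, h}
Tree: B1–B2, B1–B3, B1–B4, B1–B5
Every bag has size at most 4, so the width is 4 − 1 = 3 and tw(G) ≤ 3. Conversely, {d, f, g, h} is a clique of size 4, and the vertices of any clique must share a bag in every tree decomposition; so some bag has ≥ 4 vertices and tw(G) ≥ 3. Combining the bounds, tw(G) = 3.

3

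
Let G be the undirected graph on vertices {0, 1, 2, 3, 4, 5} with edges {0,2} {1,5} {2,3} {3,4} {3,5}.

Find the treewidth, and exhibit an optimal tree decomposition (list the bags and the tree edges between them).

Treewidth 1.
Bags: B1 = {3, 4}  B2 = {2, 3}  B3 = {3, 5}  B4 = {0, 2}  B5 = {1, 5}
Tree: B1–B2, B1–B3, B2–B4, B3–B5

Each bag holds 2 vertices, so the decomposition has width 1, which upper-bounds the treewidth. Any graph with an edge has treewidth ≥ 1, and G has the edge 4–3. Therefore the treewidth is 1.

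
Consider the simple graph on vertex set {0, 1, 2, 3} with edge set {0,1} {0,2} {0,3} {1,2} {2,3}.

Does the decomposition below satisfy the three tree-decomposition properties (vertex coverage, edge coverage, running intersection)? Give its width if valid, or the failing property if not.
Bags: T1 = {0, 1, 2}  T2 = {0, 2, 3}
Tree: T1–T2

Every vertex of G appears in some bag (union = {0, 1, 2, 3}); every edge is covered by a bag; and for each vertex v the set of bags containing v is connected in the bag tree. The decomposition is therefore valid. The largest bag has 3 vertices, so the width is 2.

Yes; width 2.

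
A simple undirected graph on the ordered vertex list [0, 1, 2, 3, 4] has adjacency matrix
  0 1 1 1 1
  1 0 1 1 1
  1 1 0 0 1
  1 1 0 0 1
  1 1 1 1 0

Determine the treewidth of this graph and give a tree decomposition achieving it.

Every bag has size at most 4, so the width is 4 − 1 = 3 and tw(G) ≤ 3. On the other hand G contains the 4-clique {0, 1, 2, 4}. A clique must lie in a single bag of any decomposition, so no decomposition can have width below 3. Hence tw(G) = 3 exactly.

Treewidth 3.
Bags: B1 = {0, 1, 2, 4}  B2 = {0, 1, 3, 4}
Tree: B1–B2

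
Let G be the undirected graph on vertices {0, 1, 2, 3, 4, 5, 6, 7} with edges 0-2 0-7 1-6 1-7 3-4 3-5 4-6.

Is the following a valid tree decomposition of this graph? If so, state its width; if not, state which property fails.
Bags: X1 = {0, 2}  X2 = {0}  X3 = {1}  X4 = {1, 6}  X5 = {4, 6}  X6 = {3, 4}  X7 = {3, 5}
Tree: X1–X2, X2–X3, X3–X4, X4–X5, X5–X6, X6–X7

A tree decomposition must satisfy three properties: every vertex lies in some bag; for every edge, both endpoints lie together in some bag; and for every vertex, the bags containing it form a connected subtree. Here vertex 7 appears in no bag, so the decomposition is invalid.

No — vertex 7 appears in no bag.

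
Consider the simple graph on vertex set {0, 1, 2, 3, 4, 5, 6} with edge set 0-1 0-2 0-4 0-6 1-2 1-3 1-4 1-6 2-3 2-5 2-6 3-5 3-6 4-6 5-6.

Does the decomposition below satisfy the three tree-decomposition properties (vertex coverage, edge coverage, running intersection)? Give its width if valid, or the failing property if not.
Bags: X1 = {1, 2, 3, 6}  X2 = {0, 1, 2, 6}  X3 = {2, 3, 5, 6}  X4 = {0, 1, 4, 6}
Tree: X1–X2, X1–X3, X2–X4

Checking the three conditions: (i) the bags cover all of {0, 1, 2, 3, 4, 5, 6}; (ii) for each edge, some bag contains both endpoints; (iii) the bags containing any fixed vertex form a subtree. All hold, so the decomposition is valid with width 4 − 1 = 3.

Yes; width 3.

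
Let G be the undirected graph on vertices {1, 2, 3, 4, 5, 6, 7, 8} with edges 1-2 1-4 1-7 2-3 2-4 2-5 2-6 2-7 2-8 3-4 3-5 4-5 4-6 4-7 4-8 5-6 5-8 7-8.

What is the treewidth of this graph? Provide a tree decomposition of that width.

Treewidth 3.
One optimal decomposition is:
Bags: B1 = {2, 4, 5, 8}  B2 = {2, 3, 4, 5}  B3 = {2, 4, 7, 8}  B4 = {2, 4, 5, 6}  B5 = {1, 2, 4, 7}
Tree: B1–B2, B1–B3, B2–B4, B3–B5

Every bag has size at most 4, so the width is 4 − 1 = 3 and tw(G) ≤ 3. For the lower bound, the 4 vertices {1, 2, 4, 7} are pairwise adjacent, and any tree decomposition puts a clique entirely inside one bag — forcing width ≥ 3. Therefore the treewidth is 3.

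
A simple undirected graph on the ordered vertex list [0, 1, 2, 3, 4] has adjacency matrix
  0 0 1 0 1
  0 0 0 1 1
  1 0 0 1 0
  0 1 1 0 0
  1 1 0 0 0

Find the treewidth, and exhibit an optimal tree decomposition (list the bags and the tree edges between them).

The largest bag has 3 vertices, giving width 2; this decomposition certifies tw(G) ≤ 2. For the lower bound, G contains the cycle 3–2–0–4–1–3, so G is not a forest; only forests have treewidth ≤ 1, hence tw(G) ≥ 2. Hence tw(G) = 2 exactly.

Treewidth 2.
Bags: B1 = {0, 2, 3}  B2 = {0, 3, 4}  B3 = {1, 3, 4}
Tree: B1–B2, B2–B3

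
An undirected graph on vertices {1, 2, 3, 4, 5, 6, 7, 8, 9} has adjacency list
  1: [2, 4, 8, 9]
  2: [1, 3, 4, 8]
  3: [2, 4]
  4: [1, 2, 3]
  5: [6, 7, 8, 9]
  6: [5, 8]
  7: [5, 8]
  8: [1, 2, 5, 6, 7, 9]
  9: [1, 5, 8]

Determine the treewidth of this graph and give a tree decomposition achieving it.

Every bag has size at most 3, so the width is 3 − 1 = 2 and tw(G) ≤ 2. For the lower bound, the 3 vertices {1, 8, 9} are pairwise adjacent, and any tree decomposition puts a clique entirely inside one bag — forcing width ≥ 2. Combining the bounds, tw(G) = 2.

Treewidth 2.
One such decomposition:
Bags: B1 = {5, 8, 9}  B2 = {1, 8, 9}  B3 = {1, 2, 8}  B4 = {5, 7, 8}  B5 = {5, 6, 8}  B6 = {1, 2, 4}  B7 = {2, 3, 4}
Tree: B1–B2, B2–B3, B1–B4, B4–B5, B3–B6, B6–B7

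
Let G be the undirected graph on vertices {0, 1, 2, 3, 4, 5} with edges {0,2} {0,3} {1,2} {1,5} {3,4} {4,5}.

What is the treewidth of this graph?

A width-2 tree decomposition is:
Bags: B1 = {1, 2, 5}  B2 = {2, 4, 5}  B3 = {2, 3, 4}  B4 = {0, 2, 3}
Tree: B1–B2, B2–B3, B3–B4
Each bag holds 3 vertices, so the decomposition has width 2, which upper-bounds the treewidth. The edges 2–1–5–4–3–0–2 form a cycle, so G is not a tree and its treewidth is at least 2. Therefore the treewidth is 2.

2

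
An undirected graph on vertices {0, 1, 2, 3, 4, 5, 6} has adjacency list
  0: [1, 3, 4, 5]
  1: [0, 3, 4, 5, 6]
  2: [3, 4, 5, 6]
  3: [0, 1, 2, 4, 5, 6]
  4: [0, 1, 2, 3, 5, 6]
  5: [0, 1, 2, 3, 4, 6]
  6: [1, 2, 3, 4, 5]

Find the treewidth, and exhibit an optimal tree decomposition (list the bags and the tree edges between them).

Treewidth 4.
Bags: B1 = {1, 3, 4, 5, 6}  B2 = {0, 1, 3, 4, 5}  B3 = {2, 3, 4, 5, 6}
Tree: B1–B2, B1–B3

The largest bag has 5 vertices, giving width 4; this decomposition certifies tw(G) ≤ 4. On the other hand G contains the 5-clique {0, 1, 3, 4, 5}. A clique must lie in a single bag of any decomposition, so no decomposition can have width below 4. Therefore the treewidth is 4.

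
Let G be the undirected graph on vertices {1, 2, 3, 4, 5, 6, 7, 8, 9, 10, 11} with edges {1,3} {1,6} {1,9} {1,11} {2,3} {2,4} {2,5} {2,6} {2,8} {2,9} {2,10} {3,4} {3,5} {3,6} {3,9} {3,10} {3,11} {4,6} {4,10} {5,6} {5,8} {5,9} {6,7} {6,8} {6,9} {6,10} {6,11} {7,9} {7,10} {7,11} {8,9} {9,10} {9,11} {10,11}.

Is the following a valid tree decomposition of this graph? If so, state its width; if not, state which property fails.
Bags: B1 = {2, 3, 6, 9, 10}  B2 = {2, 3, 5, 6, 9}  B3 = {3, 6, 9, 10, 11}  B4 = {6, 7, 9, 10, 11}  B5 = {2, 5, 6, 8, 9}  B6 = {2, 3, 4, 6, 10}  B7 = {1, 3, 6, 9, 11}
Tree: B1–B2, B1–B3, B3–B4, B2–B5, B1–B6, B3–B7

Every vertex of G appears in some bag (union = {1, 2, 3, 4, 5, 6, 7, 8, 9, 10, 11}); every edge is covered by a bag; and for each vertex v the set of bags containing v is connected in the bag tree. The decomposition is therefore valid. The largest bag has 5 vertices, so the width is 4.

Yes; width 4.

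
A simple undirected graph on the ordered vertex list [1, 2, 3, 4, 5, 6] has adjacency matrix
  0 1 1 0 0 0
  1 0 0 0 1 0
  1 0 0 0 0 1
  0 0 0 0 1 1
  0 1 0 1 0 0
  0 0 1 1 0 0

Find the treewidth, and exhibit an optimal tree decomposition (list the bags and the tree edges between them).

Treewidth 2.
One such decomposition:
Bags: B1 = {1, 2, 3}  B2 = {2, 3, 6}  B3 = {2, 4, 6}  B4 = {2, 4, 5}
Tree: B1–B2, B2–B3, B3–B4

Every bag has size at most 3, so the width is 3 − 1 = 2 and tw(G) ≤ 2. Since 2–1–3–6–4–5–2 is a cycle in G, G is not acyclic. Forests are exactly the graphs of treewidth ≤ 1, so tw(G) ≥ 2. Therefore the treewidth is 2.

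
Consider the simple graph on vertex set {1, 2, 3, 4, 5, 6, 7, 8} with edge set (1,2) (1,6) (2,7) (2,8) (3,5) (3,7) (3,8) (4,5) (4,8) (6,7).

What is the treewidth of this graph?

A width-2 tree decomposition is:
Bags: B1 = {4, 5, 8}  B2 = {3, 5, 8}  B3 = {2, 3, 8}  B4 = {2, 3, 7}  B5 = {1, 2, 7}  B6 = {1, 6, 7}
Tree: B1–B2, B2–B3, B3–B4, B4–B5, B5–B6
The largest bag has 3 vertices, giving width 2; this decomposition certifies tw(G) ≤ 2. For the lower bound, G contains the cycle 4–5–3–8–4, so G is not a forest; only forests have treewidth ≤ 1, hence tw(G) ≥ 2. Therefore the treewidth is 2.

2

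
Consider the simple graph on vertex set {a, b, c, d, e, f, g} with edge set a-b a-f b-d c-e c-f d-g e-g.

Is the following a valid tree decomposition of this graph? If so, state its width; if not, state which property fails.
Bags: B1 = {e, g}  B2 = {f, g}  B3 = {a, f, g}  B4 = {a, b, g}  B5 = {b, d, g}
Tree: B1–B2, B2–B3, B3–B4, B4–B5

A tree decomposition must satisfy three properties: every vertex lies in some bag; for every edge, both endpoints lie together in some bag; and for every vertex, the bags containing it form a connected subtree. Here vertex c appears in no bag, so the decomposition is invalid.

No — vertex c appears in no bag.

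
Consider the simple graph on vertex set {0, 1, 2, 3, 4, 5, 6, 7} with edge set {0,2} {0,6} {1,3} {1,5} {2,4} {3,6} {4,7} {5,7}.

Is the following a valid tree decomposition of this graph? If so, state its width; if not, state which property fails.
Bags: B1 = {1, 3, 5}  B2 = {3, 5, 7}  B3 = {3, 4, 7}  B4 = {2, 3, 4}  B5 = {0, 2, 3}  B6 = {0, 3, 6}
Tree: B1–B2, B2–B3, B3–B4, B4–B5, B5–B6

Checking the three conditions: (i) the bags cover all of {0, 1, 2, 3, 4, 5, 6, 7}; (ii) for each edge, some bag contains both endpoints; (iii) the bags containing any fixed vertex form a subtree. All hold, so the decomposition is valid with width 3 − 1 = 2.

Yes; width 2.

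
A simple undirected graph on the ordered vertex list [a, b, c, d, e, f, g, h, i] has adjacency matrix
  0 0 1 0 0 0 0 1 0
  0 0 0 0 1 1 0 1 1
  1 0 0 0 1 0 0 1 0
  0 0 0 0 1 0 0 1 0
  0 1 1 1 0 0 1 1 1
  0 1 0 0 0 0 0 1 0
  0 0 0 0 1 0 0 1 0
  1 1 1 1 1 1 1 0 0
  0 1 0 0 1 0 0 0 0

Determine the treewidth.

2

A width-2 tree decomposition is:
Bags: B1 = {c, e, h}  B2 = {b, e, h}  B3 = {b, e, i}  B4 = {d, e, h}  B5 = {e, g, h}  B6 = {a, c, h}  B7 = {b, f, h}
Tree: B1–B2, B2–B3, B2–B4, B4–B5, B1–B6, B2–B7
Each bag holds 3 vertices, so the decomposition has width 2, which upper-bounds the treewidth. On the other hand G contains the 3-clique {a, c, h}. A clique must lie in a single bag of any decomposition, so no decomposition can have width below 2. Therefore the treewidth is 2.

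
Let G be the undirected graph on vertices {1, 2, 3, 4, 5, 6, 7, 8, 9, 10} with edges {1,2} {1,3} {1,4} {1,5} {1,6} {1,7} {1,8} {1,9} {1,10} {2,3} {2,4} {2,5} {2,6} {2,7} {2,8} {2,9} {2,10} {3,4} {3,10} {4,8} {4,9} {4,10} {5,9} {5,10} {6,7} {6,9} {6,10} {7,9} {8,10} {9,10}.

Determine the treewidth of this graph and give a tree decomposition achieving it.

Treewidth 4.
One optimal decomposition is:
Bags: B1 = {1, 2, 6, 9, 10}  B2 = {1, 2, 4, 9, 10}  B3 = {1, 2, 4, 8, 10}  B4 = {1, 2, 3, 4, 10}  B5 = {1, 2, 5, 9, 10}  B6 = {1, 2, 6, 7, 9}
Tree: B1–B2, B2–B3, B2–B4, B2–B5, B1–B6

Every bag has size at most 5, so the width is 5 − 1 = 4 and tw(G) ≤ 4. Conversely, {1, 2, 4, 8, 10} is a clique of size 5, and the vertices of any clique must share a bag in every tree decomposition; so some bag has ≥ 5 vertices and tw(G) ≥ 4. The upper and lower bounds meet at 4, so that is the treewidth.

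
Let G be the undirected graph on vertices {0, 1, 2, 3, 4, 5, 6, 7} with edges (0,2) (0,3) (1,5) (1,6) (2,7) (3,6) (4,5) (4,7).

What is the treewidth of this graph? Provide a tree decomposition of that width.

Each bag holds 3 vertices, so the decomposition has width 2, which upper-bounds the treewidth. For the lower bound, G contains the cycle 7–2–0–3–6–1–5–4–7, so G is not a forest; only forests have treewidth ≤ 1, hence tw(G) ≥ 2. Combining the bounds, tw(G) = 2.

Treewidth 2.
Bags: B1 = {0, 2, 7}  B2 = {0, 3, 7}  B3 = {3, 6, 7}  B4 = {1, 6, 7}  B5 = {1, 5, 7}  B6 = {4, 5, 7}
Tree: B1–B2, B2–B3, B3–B4, B4–B5, B5–B6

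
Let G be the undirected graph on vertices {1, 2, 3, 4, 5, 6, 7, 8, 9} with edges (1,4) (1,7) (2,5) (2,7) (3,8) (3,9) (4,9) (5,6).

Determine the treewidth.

A width-1 tree decomposition is:
Bags: B1 = {3, 8}  B2 = {3, 9}  B3 = {4, 9}  B4 = {1, 4}  B5 = {1, 7}  B6 = {2, 7}  B7 = {2, 5}  B8 = {5, 6}
Tree: B1–B2, B2–B3, B3–B4, B4–B5, B5–B6, B6–B7, B7–B8
The largest bag has 2 vertices, giving width 1; this decomposition certifies tw(G) ≤ 1. Since G has at least one edge (e.g. 8–3), it is not an edgeless graph, so tw(G) ≥ 1. Hence tw(G) = 1 exactly.

1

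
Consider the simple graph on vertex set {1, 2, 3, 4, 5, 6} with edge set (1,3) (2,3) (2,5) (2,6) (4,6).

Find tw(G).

1

A width-1 tree decomposition is:
Bags: B1 = {2, 5}  B2 = {2, 6}  B3 = {2, 3}  B4 = {1, 3}  B5 = {4, 6}
Tree: B1–B2, B2–B3, B3–B4, B2–B5
Every bag has size at most 2, so the width is 2 − 1 = 1 and tw(G) ≤ 1. Any graph with an edge has treewidth ≥ 1, and G has the edge 5–2. The upper and lower bounds meet at 1, so that is the treewidth.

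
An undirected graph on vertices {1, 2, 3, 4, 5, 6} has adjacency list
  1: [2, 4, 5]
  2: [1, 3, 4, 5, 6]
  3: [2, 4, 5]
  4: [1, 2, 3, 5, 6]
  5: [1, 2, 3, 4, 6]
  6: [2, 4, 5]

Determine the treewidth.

A width-3 tree decomposition is:
Bags: B1 = {2, 3, 4, 5}  B2 = {2, 4, 5, 6}  B3 = {1, 2, 4, 5}
Tree: B1–B2, B2–B3
Every bag has size at most 4, so the width is 4 − 1 = 3 and tw(G) ≤ 3. For the lower bound, the 4 vertices {1, 2, 4, 5} are pairwise adjacent, and any tree decomposition puts a clique entirely inside one bag — forcing width ≥ 3. The upper and lower bounds meet at 3, so that is the treewidth.

3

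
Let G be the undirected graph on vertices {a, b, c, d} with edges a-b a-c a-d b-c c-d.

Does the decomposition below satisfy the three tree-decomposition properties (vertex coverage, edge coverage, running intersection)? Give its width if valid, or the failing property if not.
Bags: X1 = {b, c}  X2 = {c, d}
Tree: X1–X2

No — vertex a appears in no bag.

A tree decomposition must satisfy three properties: every vertex lies in some bag; for every edge, both endpoints lie together in some bag; and for every vertex, the bags containing it form a connected subtree. Here vertex a appears in no bag, so the decomposition is invalid.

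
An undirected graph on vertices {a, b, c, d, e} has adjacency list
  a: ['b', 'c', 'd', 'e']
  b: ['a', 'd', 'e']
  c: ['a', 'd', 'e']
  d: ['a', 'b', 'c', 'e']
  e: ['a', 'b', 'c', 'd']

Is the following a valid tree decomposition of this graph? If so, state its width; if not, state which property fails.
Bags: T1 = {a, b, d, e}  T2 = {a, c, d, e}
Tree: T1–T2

Vertex coverage: the bags together contain {a, b, c, d, e}, the full vertex set. Edge coverage: each edge of G has both endpoints in at least one bag. Running intersection: for every vertex, the bags containing it form a connected subtree. All three properties hold, so this is a valid tree decomposition of width max|bag| − 1 = 3, and hence tw(G) ≤ 3.

Yes; width 3.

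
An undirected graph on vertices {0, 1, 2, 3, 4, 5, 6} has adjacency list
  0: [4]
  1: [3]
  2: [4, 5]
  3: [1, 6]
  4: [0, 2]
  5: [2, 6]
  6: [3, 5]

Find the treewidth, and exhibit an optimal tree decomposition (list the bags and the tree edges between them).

Every bag has size at most 2, so the width is 2 − 1 = 1 and tw(G) ≤ 1. G has an edge, so its treewidth is at least 1. Combining the bounds, tw(G) = 1.

Treewidth 1.
One such decomposition:
Bags: B1 = {0, 4}  B2 = {2, 4}  B3 = {2, 5}  B4 = {5, 6}  B5 = {3, 6}  B6 = {1, 3}
Tree: B1–B2, B2–B3, B3–B4, B4–B5, B5–B6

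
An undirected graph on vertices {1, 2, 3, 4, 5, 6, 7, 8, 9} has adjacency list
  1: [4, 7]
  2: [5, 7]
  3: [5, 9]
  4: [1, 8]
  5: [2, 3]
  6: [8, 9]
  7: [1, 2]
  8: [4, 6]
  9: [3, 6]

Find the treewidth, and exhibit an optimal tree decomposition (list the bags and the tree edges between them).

Treewidth 2.
One optimal decomposition is:
Bags: B1 = {6, 8, 9}  B2 = {3, 8, 9}  B3 = {3, 5, 8}  B4 = {2, 5, 8}  B5 = {2, 7, 8}  B6 = {1, 7, 8}  B7 = {1, 4, 8}
Tree: B1–B2, B2–B3, B3–B4, B4–B5, B5–B6, B6–B7

The largest bag has 3 vertices, giving width 2; this decomposition certifies tw(G) ≤ 2. Since 8–6–9–3–5–2–7–1–4–8 is a cycle in G, G is not acyclic. Forests are exactly the graphs of treewidth ≤ 1, so tw(G) ≥ 2. The upper and lower bounds meet at 2, so that is the treewidth.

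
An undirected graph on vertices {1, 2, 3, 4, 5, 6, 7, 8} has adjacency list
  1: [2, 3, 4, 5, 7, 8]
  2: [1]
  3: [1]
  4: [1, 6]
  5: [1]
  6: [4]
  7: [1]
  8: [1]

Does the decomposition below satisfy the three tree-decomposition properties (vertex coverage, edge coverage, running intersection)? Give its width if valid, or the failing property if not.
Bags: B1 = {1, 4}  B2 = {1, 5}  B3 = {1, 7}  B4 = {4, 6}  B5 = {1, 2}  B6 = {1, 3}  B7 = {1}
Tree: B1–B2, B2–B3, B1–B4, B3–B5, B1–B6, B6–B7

No — vertex 8 appears in no bag.

A tree decomposition must satisfy three properties: every vertex lies in some bag; for every edge, both endpoints lie together in some bag; and for every vertex, the bags containing it form a connected subtree. Here vertex 8 appears in no bag, so the decomposition is invalid.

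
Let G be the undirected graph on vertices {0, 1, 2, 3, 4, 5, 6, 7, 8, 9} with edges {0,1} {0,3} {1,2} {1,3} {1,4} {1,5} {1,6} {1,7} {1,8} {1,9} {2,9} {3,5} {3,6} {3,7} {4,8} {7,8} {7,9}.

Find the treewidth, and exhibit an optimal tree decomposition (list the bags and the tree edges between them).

Each bag holds 3 vertices, so the decomposition has width 2, which upper-bounds the treewidth. Conversely, {1, 2, 9} is a clique of size 3, and the vertices of any clique must share a bag in every tree decomposition; so some bag has ≥ 3 vertices and tw(G) ≥ 2. Hence tw(G) = 2 exactly.

Treewidth 2.
Bags: B1 = {1, 4, 8}  B2 = {1, 7, 8}  B3 = {1, 3, 7}  B4 = {1, 3, 6}  B5 = {0, 1, 3}  B6 = {1, 7, 9}  B7 = {1, 2, 9}  B8 = {1, 3, 5}
Tree: B1–B2, B2–B3, B3–B4, B4–B5, B2–B6, B6–B7, B3–B8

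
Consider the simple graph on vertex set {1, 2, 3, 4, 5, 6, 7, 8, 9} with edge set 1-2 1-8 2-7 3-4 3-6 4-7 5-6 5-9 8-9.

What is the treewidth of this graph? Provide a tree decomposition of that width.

Treewidth 2.
Bags: B1 = {1, 2, 8}  B2 = {2, 8, 9}  B3 = {2, 5, 9}  B4 = {2, 5, 6}  B5 = {2, 3, 6}  B6 = {2, 3, 4}  B7 = {2, 4, 7}
Tree: B1–B2, B2–B3, B3–B4, B4–B5, B5–B6, B6–B7

Each bag holds 3 vertices, so the decomposition has width 2, which upper-bounds the treewidth. For the lower bound, G contains the cycle 2–1–8–9–5–6–3–4–7–2, so G is not a forest; only forests have treewidth ≤ 1, hence tw(G) ≥ 2. Combining the bounds, tw(G) = 2.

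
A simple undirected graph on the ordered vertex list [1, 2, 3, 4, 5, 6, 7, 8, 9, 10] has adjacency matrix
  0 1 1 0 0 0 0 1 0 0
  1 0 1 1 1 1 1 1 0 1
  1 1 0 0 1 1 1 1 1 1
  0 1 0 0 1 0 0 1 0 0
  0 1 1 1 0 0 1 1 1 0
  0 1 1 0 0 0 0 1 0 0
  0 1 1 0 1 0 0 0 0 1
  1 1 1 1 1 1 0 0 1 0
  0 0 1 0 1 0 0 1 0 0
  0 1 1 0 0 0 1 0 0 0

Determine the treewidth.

A width-3 tree decomposition is:
Bags: B1 = {2, 3, 5, 8}  B2 = {2, 3, 6, 8}  B3 = {2, 4, 5, 8}  B4 = {1, 2, 3, 8}  B5 = {3, 5, 8, 9}  B6 = {2, 3, 5, 7}  B7 = {2, 3, 7, 10}
Tree: B1–B2, B1–B3, B1–B4, B1–B5, B1–B6, B6–B7
The largest bag has 4 vertices, giving width 3; this decomposition certifies tw(G) ≤ 3. For the lower bound, the 4 vertices {3, 5, 8, 9} are pairwise adjacent, and any tree decomposition puts a clique entirely inside one bag — forcing width ≥ 3. Hence tw(G) = 3 exactly.

3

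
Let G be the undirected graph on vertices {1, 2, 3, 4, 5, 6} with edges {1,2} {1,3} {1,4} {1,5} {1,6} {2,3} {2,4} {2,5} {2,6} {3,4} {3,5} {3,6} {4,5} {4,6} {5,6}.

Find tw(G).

5

A width-5 tree decomposition is:
Bags: B1 = {1, 2, 3, 4, 5, 6}
Tree: (single bag)
A single bag containing all 6 vertices is trivially a valid decomposition of width 5. On the other hand G contains the 6-clique {1, 2, 3, 4, 5, 6}. A clique must lie in a single bag of any decomposition, so no decomposition can have width below 5. Combining the bounds, tw(G) = 5.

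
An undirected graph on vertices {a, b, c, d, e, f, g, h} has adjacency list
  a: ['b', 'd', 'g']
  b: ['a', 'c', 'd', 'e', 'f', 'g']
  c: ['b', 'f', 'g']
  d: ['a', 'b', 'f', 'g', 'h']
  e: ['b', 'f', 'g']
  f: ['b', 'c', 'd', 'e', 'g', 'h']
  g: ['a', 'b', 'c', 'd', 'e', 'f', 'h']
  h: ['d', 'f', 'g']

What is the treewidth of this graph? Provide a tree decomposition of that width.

Each bag holds 4 vertices, so the decomposition has width 3, which upper-bounds the treewidth. Conversely, {a, b, d, g} is a clique of size 4, and the vertices of any clique must share a bag in every tree decomposition; so some bag has ≥ 4 vertices and tw(G) ≥ 3. Therefore the treewidth is 3.

Treewidth 3.
One optimal decomposition is:
Bags: B1 = {a, b, d, g}  B2 = {b, d, f, g}  B3 = {b, c, f, g}  B4 = {b, e, f, g}  B5 = {d, f, g, h}
Tree: B1–B2, B2–B3, B2–B4, B2–B5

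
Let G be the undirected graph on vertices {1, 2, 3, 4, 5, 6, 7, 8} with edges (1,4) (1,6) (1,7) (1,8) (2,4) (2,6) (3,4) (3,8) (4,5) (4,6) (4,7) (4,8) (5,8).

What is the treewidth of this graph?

A width-2 tree decomposition is:
Bags: B1 = {1, 4, 8}  B2 = {1, 4, 7}  B3 = {3, 4, 8}  B4 = {1, 4, 6}  B5 = {4, 5, 8}  B6 = {2, 4, 6}
Tree: B1–B2, B1–B3, B2–B4, B1–B5, B4–B6
Every bag has size at most 3, so the width is 3 − 1 = 2 and tw(G) ≤ 2. Conversely, {1, 4, 8} is a clique of size 3, and the vertices of any clique must share a bag in every tree decomposition; so some bag has ≥ 3 vertices and tw(G) ≥ 2. Therefore the treewidth is 2.

2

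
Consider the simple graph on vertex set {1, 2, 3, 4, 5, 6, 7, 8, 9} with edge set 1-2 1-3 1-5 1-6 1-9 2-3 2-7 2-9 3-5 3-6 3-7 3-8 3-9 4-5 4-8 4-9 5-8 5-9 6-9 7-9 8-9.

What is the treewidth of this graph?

A width-3 tree decomposition is:
Bags: B1 = {1, 2, 3, 9}  B2 = {1, 3, 5, 9}  B3 = {2, 3, 7, 9}  B4 = {3, 5, 8, 9}  B5 = {1, 3, 6, 9}  B6 = {4, 5, 8, 9}
Tree: B1–B2, B1–B3, B2–B4, B2–B5, B4–B6
Each bag holds 4 vertices, so the decomposition has width 3, which upper-bounds the treewidth. Conversely, {3, 5, 8, 9} is a clique of size 4, and the vertices of any clique must share a bag in every tree decomposition; so some bag has ≥ 4 vertices and tw(G) ≥ 3. Therefore the treewidth is 3.

3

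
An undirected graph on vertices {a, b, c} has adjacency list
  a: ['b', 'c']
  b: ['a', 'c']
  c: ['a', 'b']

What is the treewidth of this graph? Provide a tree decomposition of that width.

With just one bag of size 3, the width is 3 − 1 = 2, so tw(G) ≤ 2. On the other hand G contains the 3-clique {a, b, c}. A clique must lie in a single bag of any decomposition, so no decomposition can have width below 2. Therefore the treewidth is 2.

Treewidth 2.
One such decomposition:
Bags: B1 = {a, b, c}
Tree: (single bag)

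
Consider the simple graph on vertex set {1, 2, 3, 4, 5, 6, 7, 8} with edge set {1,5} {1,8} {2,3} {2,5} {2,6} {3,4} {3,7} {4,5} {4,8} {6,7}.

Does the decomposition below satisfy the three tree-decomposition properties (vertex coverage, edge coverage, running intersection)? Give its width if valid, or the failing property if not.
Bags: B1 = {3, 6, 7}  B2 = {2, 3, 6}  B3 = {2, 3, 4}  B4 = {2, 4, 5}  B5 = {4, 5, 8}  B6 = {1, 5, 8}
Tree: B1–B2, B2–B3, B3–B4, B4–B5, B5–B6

Every vertex of G appears in some bag (union = {1, 2, 3, 4, 5, 6, 7, 8}); every edge is covered by a bag; and for each vertex v the set of bags containing v is connected in the bag tree. The decomposition is therefore valid. The largest bag has 3 vertices, so the width is 2.

Yes; width 2.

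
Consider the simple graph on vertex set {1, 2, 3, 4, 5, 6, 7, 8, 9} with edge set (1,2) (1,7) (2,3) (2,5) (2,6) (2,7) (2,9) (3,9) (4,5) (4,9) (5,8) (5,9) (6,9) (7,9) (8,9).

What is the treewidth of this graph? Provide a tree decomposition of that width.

Treewidth 2.
One optimal decomposition is:
Bags: B1 = {2, 7, 9}  B2 = {2, 5, 9}  B3 = {2, 6, 9}  B4 = {4, 5, 9}  B5 = {2, 3, 9}  B6 = {1, 2, 7}  B7 = {5, 8, 9}
Tree: B1–B2, B1–B3, B2–B4, B1–B5, B1–B6, B2–B7

Each bag holds 3 vertices, so the decomposition has width 2, which upper-bounds the treewidth. On the other hand G contains the 3-clique {1, 2, 7}. A clique must lie in a single bag of any decomposition, so no decomposition can have width below 2. The upper and lower bounds meet at 2, so that is the treewidth.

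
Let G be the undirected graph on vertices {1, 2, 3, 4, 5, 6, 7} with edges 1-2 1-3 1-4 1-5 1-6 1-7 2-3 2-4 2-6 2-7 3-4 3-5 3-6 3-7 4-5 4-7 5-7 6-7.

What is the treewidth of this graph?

A width-4 tree decomposition is:
Bags: B1 = {1, 3, 4, 5, 7}  B2 = {1, 2, 3, 4, 7}  B3 = {1, 2, 3, 6, 7}
Tree: B1–B2, B2–B3
The largest bag has 5 vertices, giving width 4; this decomposition certifies tw(G) ≤ 4. Conversely, {1, 2, 3, 4, 7} is a clique of size 5, and the vertices of any clique must share a bag in every tree decomposition; so some bag has ≥ 5 vertices and tw(G) ≥ 4. The upper and lower bounds meet at 4, so that is the treewidth.

4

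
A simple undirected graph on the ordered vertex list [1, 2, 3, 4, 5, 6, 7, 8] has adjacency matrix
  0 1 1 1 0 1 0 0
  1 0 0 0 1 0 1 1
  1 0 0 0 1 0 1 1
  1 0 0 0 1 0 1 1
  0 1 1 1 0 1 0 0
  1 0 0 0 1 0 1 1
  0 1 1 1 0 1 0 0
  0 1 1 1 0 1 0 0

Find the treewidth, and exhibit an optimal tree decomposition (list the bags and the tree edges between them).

Treewidth 4.
One such decomposition:
Bags: B1 = {1, 2, 3, 4, 6}  B2 = {2, 3, 4, 5, 6}  B3 = {2, 3, 4, 6, 8}  B4 = {2, 3, 4, 6, 7}
Tree: B1–B2, B2–B3, B3–B4

The largest bag has 5 vertices, giving width 4; this decomposition certifies tw(G) ≤ 4. For the lower bound: the 5 vertex sets {1,6}, {4,5}, {2,8}, {3}, {7} are disjoint, each induces a connected subgraph, and every pair is joined by at least one edge of G. Contracting each set to a single vertex therefore yields K_{5} as a minor, and since treewidth is minor-monotone, tw(G) ≥ tw(K_{5}) = 4. The upper and lower bounds meet at 4, so that is the treewidth.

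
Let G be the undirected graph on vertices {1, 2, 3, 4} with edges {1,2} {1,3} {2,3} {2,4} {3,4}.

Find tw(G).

A width-2 tree decomposition is:
Bags: B1 = {2, 3, 4}  B2 = {1, 2, 3}
Tree: B1–B2
Each bag holds 3 vertices, so the decomposition has width 2, which upper-bounds the treewidth. For the lower bound, the 3 vertices {1, 2, 3} are pairwise adjacent, and any tree decomposition puts a clique entirely inside one bag — forcing width ≥ 2. Hence tw(G) = 2 exactly.

2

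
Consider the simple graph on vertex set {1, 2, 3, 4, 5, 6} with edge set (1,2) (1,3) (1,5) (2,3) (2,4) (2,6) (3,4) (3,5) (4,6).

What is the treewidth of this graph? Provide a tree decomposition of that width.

The largest bag has 3 vertices, giving width 2; this decomposition certifies tw(G) ≤ 2. On the other hand G contains the 3-clique {1, 2, 3}. A clique must lie in a single bag of any decomposition, so no decomposition can have width below 2. Therefore the treewidth is 2.

Treewidth 2.
Bags: B1 = {1, 2, 3}  B2 = {1, 3, 5}  B3 = {2, 3, 4}  B4 = {2, 4, 6}
Tree: B1–B2, B1–B3, B3–B4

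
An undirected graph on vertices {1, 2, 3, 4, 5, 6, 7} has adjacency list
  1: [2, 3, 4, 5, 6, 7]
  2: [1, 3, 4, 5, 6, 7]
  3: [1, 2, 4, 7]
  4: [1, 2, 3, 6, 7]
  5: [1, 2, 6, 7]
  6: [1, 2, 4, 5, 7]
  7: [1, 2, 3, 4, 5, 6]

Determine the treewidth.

A width-4 tree decomposition is:
Bags: B1 = {1, 2, 4, 6, 7}  B2 = {1, 2, 5, 6, 7}  B3 = {1, 2, 3, 4, 7}
Tree: B1–B2, B1–B3
The largest bag has 5 vertices, giving width 4; this decomposition certifies tw(G) ≤ 4. For the lower bound, the 5 vertices {1, 2, 3, 4, 7} are pairwise adjacent, and any tree decomposition puts a clique entirely inside one bag — forcing width ≥ 4. The upper and lower bounds meet at 4, so that is the treewidth.

4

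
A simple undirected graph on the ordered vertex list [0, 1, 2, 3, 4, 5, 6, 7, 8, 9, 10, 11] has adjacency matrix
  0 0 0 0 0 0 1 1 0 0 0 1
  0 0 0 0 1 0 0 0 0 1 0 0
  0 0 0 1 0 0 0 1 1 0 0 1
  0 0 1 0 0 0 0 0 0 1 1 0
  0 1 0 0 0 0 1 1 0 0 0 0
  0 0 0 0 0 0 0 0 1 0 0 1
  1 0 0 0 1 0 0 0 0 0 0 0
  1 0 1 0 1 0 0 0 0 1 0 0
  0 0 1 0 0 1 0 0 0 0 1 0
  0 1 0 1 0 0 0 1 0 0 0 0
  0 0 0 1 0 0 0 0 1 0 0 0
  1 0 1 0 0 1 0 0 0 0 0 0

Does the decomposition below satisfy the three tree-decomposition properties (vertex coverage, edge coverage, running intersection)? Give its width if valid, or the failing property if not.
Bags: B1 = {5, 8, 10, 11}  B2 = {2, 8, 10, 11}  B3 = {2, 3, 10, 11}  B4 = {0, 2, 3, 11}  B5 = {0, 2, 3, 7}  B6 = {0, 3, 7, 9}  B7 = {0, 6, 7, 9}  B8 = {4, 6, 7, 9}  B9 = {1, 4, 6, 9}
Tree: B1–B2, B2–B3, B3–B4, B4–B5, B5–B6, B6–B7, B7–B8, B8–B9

Checking the three conditions: (i) the bags cover all of {0, 1, 2, 3, 4, 5, 6, 7, 8, 9, 10, 11}; (ii) for each edge, some bag contains both endpoints; (iii) the bags containing any fixed vertex form a subtree. All hold, so the decomposition is valid with width 4 − 1 = 3.

Yes; width 3.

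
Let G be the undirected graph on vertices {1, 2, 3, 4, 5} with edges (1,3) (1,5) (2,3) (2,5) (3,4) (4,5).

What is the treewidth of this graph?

2

A width-2 tree decomposition is:
Bags: B1 = {2, 3, 5}  B2 = {1, 3, 5}  B3 = {3, 4, 5}
Tree: B1–B2, B2–B3
The largest bag has 3 vertices, giving width 2; this decomposition certifies tw(G) ≤ 2. The edges 3–2–5–1–3 form a cycle, so G is not a tree and its treewidth is at least 2. Therefore the treewidth is 2.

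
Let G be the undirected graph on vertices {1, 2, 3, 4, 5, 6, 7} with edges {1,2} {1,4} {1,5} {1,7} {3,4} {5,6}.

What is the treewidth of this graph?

A width-1 tree decomposition is:
Bags: B1 = {3, 4}  B2 = {1, 4}  B3 = {1, 2}  B4 = {1, 5}  B5 = {5, 6}  B6 = {1, 7}
Tree: B1–B2, B2–B3, B2–B4, B4–B5, B2–B6
The largest bag has 2 vertices, giving width 1; this decomposition certifies tw(G) ≤ 1. Any graph with an edge has treewidth ≥ 1, and G has the edge 3–4. The upper and lower bounds meet at 1, so that is the treewidth.

1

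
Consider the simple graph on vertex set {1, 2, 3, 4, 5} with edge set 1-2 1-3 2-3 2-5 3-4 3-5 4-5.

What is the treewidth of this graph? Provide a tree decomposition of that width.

Treewidth 2.
Bags: B1 = {2, 3, 5}  B2 = {3, 4, 5}  B3 = {1, 2, 3}
Tree: B1–B2, B1–B3

Each bag holds 3 vertices, so the decomposition has width 2, which upper-bounds the treewidth. Conversely, {1, 2, 3} is a clique of size 3, and the vertices of any clique must share a bag in every tree decomposition; so some bag has ≥ 3 vertices and tw(G) ≥ 2. Combining the bounds, tw(G) = 2.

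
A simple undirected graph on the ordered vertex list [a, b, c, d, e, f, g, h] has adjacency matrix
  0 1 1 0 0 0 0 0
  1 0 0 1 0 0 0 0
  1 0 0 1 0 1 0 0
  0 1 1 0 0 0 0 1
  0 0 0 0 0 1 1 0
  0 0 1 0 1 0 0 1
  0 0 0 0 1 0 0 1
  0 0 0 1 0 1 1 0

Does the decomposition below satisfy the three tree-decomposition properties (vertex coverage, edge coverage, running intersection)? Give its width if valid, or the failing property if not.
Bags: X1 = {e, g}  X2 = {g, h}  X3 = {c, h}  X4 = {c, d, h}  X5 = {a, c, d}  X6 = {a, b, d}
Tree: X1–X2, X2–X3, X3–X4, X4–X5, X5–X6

No — vertex f appears in no bag.

A tree decomposition must satisfy three properties: every vertex lies in some bag; for every edge, both endpoints lie together in some bag; and for every vertex, the bags containing it form a connected subtree. Here vertex f appears in no bag, so the decomposition is invalid.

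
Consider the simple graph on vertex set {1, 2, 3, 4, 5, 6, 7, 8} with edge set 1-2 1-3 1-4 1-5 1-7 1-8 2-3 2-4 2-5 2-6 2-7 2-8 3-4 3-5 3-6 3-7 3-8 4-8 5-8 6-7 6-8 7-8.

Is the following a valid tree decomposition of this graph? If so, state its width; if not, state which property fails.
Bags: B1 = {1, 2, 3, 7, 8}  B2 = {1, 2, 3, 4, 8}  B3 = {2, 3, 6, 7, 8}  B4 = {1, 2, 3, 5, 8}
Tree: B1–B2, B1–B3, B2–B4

Vertex coverage: the bags together contain {1, 2, 3, 4, 5, 6, 7, 8}, the full vertex set. Edge coverage: each edge of G has both endpoints in at least one bag. Running intersection: for every vertex, the bags containing it form a connected subtree. All three properties hold, so this is a valid tree decomposition of width max|bag| − 1 = 4, and hence tw(G) ≤ 4.

Yes; width 4.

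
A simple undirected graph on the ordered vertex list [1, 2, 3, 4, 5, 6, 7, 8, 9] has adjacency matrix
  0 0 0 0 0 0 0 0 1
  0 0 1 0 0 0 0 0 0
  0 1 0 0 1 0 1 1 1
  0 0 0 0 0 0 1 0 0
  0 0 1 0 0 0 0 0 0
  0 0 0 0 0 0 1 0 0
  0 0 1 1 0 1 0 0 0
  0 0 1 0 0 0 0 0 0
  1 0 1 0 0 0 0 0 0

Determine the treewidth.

A width-1 tree decomposition is:
Bags: B1 = {2, 3}  B2 = {3, 8}  B3 = {3, 7}  B4 = {3, 9}  B5 = {1, 9}  B6 = {3, 5}  B7 = {4, 7}  B8 = {6, 7}
Tree: B1–B2, B1–B3, B3–B4, B4–B5, B3–B6, B3–B7, B7–B8
Each bag holds 2 vertices, so the decomposition has width 1, which upper-bounds the treewidth. Any graph with an edge has treewidth ≥ 1, and G has the edge 2–3. The upper and lower bounds meet at 1, so that is the treewidth.

1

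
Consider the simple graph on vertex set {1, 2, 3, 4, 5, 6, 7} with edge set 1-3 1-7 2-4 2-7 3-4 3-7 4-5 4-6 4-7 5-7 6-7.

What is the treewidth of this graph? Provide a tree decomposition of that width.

Every bag has size at most 3, so the width is 3 − 1 = 2 and tw(G) ≤ 2. On the other hand G contains the 3-clique {1, 3, 7}. A clique must lie in a single bag of any decomposition, so no decomposition can have width below 2. Therefore the treewidth is 2.

Treewidth 2.
Bags: B1 = {4, 6, 7}  B2 = {2, 4, 7}  B3 = {3, 4, 7}  B4 = {4, 5, 7}  B5 = {1, 3, 7}
Tree: B1–B2, B1–B3, B3–B4, B3–B5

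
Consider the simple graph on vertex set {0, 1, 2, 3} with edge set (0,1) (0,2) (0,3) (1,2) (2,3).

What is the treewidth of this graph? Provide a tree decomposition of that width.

The largest bag has 3 vertices, giving width 2; this decomposition certifies tw(G) ≤ 2. Conversely, {0, 1, 2} is a clique of size 3, and the vertices of any clique must share a bag in every tree decomposition; so some bag has ≥ 3 vertices and tw(G) ≥ 2. The upper and lower bounds meet at 2, so that is the treewidth.

Treewidth 2.
One optimal decomposition is:
Bags: B1 = {0, 1, 2}  B2 = {0, 2, 3}
Tree: B1–B2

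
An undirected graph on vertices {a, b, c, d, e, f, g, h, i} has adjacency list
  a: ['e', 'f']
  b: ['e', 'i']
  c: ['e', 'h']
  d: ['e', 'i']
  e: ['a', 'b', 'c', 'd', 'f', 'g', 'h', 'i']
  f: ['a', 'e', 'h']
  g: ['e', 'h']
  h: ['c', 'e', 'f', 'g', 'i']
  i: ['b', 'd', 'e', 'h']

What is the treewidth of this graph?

2

A width-2 tree decomposition is:
Bags: B1 = {e, h, i}  B2 = {e, f, h}  B3 = {d, e, i}  B4 = {c, e, h}  B5 = {e, g, h}  B6 = {b, e, i}  B7 = {a, e, f}
Tree: B1–B2, B1–B3, B1–B4, B1–B5, B1–B6, B2–B7
Each bag holds 3 vertices, so the decomposition has width 2, which upper-bounds the treewidth. Conversely, {d, e, i} is a clique of size 3, and the vertices of any clique must share a bag in every tree decomposition; so some bag has ≥ 3 vertices and tw(G) ≥ 2. Combining the bounds, tw(G) = 2.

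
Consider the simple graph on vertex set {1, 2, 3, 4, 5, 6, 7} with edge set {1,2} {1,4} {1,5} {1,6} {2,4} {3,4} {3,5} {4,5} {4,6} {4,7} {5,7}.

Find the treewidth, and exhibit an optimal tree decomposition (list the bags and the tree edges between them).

Treewidth 2.
One such decomposition:
Bags: B1 = {1, 4, 5}  B2 = {1, 4, 6}  B3 = {4, 5, 7}  B4 = {3, 4, 5}  B5 = {1, 2, 4}
Tree: B1–B2, B1–B3, B3–B4, B2–B5

The largest bag has 3 vertices, giving width 2; this decomposition certifies tw(G) ≤ 2. For the lower bound, the 3 vertices {1, 2, 4} are pairwise adjacent, and any tree decomposition puts a clique entirely inside one bag — forcing width ≥ 2. Combining the bounds, tw(G) = 2.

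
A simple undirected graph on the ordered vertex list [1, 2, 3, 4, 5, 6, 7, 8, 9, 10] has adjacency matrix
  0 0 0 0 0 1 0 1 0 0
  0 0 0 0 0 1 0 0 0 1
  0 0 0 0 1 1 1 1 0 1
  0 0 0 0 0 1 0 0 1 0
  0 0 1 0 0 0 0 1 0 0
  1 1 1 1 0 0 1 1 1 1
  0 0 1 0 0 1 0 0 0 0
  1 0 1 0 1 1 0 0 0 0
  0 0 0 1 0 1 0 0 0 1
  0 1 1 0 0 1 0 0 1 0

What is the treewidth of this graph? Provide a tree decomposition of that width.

Treewidth 2.
One such decomposition:
Bags: B1 = {3, 6, 10}  B2 = {6, 9, 10}  B3 = {3, 6, 8}  B4 = {3, 5, 8}  B5 = {1, 6, 8}  B6 = {3, 6, 7}  B7 = {2, 6, 10}  B8 = {4, 6, 9}
Tree: B1–B2, B1–B3, B3–B4, B3–B5, B1–B6, B1–B7, B2–B8

Each bag holds 3 vertices, so the decomposition has width 2, which upper-bounds the treewidth. Conversely, {3, 5, 8} is a clique of size 3, and the vertices of any clique must share a bag in every tree decomposition; so some bag has ≥ 3 vertices and tw(G) ≥ 2. Combining the bounds, tw(G) = 2.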